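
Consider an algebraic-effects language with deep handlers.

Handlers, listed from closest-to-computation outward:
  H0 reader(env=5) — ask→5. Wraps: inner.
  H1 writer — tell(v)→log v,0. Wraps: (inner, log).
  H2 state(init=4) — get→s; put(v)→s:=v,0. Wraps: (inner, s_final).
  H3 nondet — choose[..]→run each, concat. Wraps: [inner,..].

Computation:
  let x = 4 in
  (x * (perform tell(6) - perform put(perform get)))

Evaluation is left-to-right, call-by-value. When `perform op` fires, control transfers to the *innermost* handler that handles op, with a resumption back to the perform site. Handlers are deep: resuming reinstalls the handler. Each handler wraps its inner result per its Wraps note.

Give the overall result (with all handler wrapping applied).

Answer: [((0, (6)), 4)]

Working:
tell(6) @ H1 ⇒ log+=6
get @ H2 ⇒ 4
put(4) @ H2 ⇒ s:=4
H0 returns 0
H1 returns (0, (6))
H2 returns ((0, (6)), 4)
H3 returns [((0, (6)), 4)]
= [((0, (6)), 4)]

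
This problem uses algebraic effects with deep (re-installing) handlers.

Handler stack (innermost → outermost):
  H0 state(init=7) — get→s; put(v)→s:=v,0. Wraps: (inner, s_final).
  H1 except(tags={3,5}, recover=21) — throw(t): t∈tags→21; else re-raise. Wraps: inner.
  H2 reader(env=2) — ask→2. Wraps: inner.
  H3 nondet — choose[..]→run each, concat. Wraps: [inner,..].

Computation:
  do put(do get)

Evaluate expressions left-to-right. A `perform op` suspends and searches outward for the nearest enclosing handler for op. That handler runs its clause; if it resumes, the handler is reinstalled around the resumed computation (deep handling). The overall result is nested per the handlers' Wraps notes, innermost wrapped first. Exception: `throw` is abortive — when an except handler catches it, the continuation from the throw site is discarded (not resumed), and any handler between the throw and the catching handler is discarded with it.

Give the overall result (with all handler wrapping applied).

Answer: [(0, 7)]

Step-by-step:
get @ H0 ⇒ 7
put(7) @ H0 ⇒ s:=7
H0 returns (0, 7)
H1 returns (0, 7)
H2 returns (0, 7)
H3 returns [(0, 7)]
= [(0, 7)]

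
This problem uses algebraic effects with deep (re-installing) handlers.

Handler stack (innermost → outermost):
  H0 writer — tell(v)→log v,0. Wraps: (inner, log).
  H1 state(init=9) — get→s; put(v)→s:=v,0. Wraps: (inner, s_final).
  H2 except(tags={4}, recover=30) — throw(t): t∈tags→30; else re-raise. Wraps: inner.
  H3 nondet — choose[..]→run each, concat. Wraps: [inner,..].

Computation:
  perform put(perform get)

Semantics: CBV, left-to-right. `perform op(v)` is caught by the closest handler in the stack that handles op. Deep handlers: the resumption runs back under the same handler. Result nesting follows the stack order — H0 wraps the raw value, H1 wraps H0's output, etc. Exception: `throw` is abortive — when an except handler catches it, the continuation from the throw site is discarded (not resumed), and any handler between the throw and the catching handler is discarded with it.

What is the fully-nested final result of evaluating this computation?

Answer: [((0, ()), 9)]

Evaluation trace:
get @ H1 ⇒ 9
put(9) @ H1 ⇒ s:=9
H0 returns (0, ())
H1 returns ((0, ()), 9)
H2 returns ((0, ()), 9)
H3 returns [((0, ()), 9)]
= [((0, ()), 9)]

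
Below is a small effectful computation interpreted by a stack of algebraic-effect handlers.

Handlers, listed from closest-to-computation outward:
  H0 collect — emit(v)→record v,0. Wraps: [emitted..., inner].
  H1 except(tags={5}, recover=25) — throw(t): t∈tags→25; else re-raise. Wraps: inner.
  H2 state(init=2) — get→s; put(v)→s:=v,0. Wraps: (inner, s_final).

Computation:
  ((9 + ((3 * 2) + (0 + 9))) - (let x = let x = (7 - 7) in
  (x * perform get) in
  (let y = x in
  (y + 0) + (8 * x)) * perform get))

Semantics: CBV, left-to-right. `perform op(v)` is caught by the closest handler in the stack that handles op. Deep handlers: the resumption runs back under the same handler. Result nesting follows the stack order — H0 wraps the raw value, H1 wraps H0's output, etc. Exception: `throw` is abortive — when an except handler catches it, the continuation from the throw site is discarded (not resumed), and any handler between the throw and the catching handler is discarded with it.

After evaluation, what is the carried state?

Working:
get @ H2 ⇒ 2
get @ H2 ⇒ 2
H0 returns [24]
H1 returns [24]
H2 returns ([24], 2)
= ([24], 2)

Answer: 2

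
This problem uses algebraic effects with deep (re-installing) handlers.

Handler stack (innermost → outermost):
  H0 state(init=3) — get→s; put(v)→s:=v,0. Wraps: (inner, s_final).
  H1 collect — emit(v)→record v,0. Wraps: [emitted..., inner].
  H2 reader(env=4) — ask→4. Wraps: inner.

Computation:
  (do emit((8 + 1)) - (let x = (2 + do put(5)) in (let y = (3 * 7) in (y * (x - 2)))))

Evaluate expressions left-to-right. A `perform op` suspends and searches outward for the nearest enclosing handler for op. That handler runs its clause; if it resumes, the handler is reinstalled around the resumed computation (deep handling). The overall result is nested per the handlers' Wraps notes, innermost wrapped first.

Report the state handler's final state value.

Answer: 5

Step-by-step:
emit(9) @ H1 ⇒ out+=9
put(5) @ H0 ⇒ s:=5
H0 returns (0, 5)
H1 returns [9, (0, 5)]
H2 returns [9, (0, 5)]
= [9, (0, 5)]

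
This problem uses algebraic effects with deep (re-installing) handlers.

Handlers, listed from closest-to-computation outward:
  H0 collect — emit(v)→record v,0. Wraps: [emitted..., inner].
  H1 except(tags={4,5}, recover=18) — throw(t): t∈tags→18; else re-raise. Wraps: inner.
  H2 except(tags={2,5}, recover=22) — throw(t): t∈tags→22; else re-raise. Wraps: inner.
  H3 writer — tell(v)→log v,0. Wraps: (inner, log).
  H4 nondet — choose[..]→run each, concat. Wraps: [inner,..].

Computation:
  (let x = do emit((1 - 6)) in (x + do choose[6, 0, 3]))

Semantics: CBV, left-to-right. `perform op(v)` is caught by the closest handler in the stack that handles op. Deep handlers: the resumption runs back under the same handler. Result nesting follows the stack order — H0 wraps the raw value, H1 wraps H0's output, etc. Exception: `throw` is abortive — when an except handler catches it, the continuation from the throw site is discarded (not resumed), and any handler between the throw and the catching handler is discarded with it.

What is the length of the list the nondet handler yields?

Working:
emit(-5) @ H0 ⇒ out+=-5
choose[6, 0, 3] @ H4
  branch[0] choose=6:
    H0 returns [-5, 6]
    H1 returns [-5, 6]
    H2 returns [-5, 6]
    H3 returns ([-5, 6], ())
    H4 returns [([-5, 6], ())]
  branch[1] choose=0:
    H0 returns [-5, 0]
    H1 returns [-5, 0]
    H2 returns [-5, 0]
    H3 returns ([-5, 0], ())
    H4 returns [([-5, 0], ())]
  branch[2] choose=3:
    H0 returns [-5, 3]
    H1 returns [-5, 3]
    H2 returns [-5, 3]
    H3 returns ([-5, 3], ())
    H4 returns [([-5, 3], ())]
= [([-5, 6], ()), ([-5, 0], ()), ([-5, 3], ())]

Answer: 3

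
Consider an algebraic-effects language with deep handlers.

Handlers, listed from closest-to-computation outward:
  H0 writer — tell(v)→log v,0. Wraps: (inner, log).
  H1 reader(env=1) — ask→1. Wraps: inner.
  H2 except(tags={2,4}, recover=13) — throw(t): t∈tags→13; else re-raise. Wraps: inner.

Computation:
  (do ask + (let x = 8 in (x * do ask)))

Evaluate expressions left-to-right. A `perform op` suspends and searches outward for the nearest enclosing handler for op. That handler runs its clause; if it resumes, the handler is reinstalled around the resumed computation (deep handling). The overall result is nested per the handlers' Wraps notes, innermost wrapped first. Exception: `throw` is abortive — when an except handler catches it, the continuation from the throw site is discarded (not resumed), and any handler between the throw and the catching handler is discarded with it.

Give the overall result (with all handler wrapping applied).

Answer: (9, ())

Working:
ask @ H1 ⇒ 1
ask @ H1 ⇒ 1
H0 returns (9, ())
H1 returns (9, ())
H2 returns (9, ())
= (9, ())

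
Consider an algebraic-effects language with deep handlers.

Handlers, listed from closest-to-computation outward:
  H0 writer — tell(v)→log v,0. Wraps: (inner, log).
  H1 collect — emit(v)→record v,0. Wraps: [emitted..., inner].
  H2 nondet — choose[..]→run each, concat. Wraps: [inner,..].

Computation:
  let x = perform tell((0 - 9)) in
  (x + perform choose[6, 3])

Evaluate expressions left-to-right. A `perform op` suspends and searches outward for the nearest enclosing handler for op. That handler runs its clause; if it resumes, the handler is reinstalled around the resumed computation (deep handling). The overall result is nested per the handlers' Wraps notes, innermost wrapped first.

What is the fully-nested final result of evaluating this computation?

Evaluation trace:
tell(-9) @ H0 ⇒ log+=-9
choose[6, 3] @ H2
  branch[0] choose=6:
    H0 returns (6, (-9))
    H1 returns [(6, (-9))]
    H2 returns [[(6, (-9))]]
  branch[1] choose=3:
    H0 returns (3, (-9))
    H1 returns [(3, (-9))]
    H2 returns [[(3, (-9))]]
= [[(6, (-9))], [(3, (-9))]]

Answer: [[(6, (-9))], [(3, (-9))]]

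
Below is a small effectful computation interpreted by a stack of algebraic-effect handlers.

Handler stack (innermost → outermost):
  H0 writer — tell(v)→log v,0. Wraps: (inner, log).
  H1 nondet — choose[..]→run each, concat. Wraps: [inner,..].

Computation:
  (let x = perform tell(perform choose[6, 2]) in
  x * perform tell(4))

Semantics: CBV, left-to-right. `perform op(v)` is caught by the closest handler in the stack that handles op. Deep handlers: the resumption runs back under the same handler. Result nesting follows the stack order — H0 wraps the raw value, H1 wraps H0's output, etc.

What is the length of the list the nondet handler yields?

Answer: 2

Working:
choose[6, 2] @ H1
  branch[0] choose=6:
    tell(6) @ H0 ⇒ log+=6
    tell(4) @ H0 ⇒ log+=4
    H0 returns (0, (6, 4))
    H1 returns [(0, (6, 4))]
  branch[1] choose=2:
    tell(2) @ H0 ⇒ log+=2
    tell(4) @ H0 ⇒ log+=4
    H0 returns (0, (2, 4))
    H1 returns [(0, (2, 4))]
= [(0, (6, 4)), (0, (2, 4))]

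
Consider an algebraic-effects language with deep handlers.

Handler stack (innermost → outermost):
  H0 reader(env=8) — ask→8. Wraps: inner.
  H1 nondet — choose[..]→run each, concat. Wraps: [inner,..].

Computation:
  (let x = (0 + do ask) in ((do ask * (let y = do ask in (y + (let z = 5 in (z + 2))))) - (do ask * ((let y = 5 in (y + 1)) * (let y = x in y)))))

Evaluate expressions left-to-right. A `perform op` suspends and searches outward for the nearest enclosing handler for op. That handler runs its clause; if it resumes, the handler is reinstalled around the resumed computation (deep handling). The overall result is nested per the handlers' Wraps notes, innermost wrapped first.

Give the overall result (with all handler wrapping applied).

Answer: [-264]

Working:
ask @ H0 ⇒ 8
ask @ H0 ⇒ 8
ask @ H0 ⇒ 8
ask @ H0 ⇒ 8
H0 returns -264
H1 returns [-264]
= [-264]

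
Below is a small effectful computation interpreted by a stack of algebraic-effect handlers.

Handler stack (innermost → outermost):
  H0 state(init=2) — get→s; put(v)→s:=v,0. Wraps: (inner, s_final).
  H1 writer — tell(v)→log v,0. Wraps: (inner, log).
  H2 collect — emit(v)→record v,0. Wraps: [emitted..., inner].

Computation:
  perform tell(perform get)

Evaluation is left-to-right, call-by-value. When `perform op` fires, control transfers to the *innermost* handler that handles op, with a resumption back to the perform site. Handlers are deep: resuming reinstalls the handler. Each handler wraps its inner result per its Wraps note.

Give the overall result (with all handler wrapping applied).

Answer: [((0, 2), (2))]

Evaluation trace:
get @ H0 ⇒ 2
tell(2) @ H1 ⇒ log+=2
H0 returns (0, 2)
H1 returns ((0, 2), (2))
H2 returns [((0, 2), (2))]
= [((0, 2), (2))]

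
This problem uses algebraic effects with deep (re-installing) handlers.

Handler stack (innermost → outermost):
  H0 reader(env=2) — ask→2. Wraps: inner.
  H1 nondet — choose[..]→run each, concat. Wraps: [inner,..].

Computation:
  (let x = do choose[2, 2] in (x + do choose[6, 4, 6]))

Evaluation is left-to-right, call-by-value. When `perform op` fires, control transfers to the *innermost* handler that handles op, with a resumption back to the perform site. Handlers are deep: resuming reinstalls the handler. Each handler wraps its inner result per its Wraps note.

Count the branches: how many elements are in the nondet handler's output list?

Step-by-step:
choose[2, 2] @ H1
  branch[0] choose=2:
    choose[6, 4, 6] @ H1
      branch[0] choose=6:
        H0 returns 8
        H1 returns [8]
      branch[1] choose=4:
        H0 returns 6
        H1 returns [6]
      branch[2] choose=6:
        H0 returns 8
        H1 returns [8]
  branch[1] choose=2:
    choose[6, 4, 6] @ H1
      branch[0] choose=6:
        H0 returns 8
        H1 returns [8]
      branch[1] choose=4:
        H0 returns 6
        H1 returns [6]
      branch[2] choose=6:
        H0 returns 8
        H1 returns [8]
= [8, 6, 8, 8, 6, 8]

Answer: 6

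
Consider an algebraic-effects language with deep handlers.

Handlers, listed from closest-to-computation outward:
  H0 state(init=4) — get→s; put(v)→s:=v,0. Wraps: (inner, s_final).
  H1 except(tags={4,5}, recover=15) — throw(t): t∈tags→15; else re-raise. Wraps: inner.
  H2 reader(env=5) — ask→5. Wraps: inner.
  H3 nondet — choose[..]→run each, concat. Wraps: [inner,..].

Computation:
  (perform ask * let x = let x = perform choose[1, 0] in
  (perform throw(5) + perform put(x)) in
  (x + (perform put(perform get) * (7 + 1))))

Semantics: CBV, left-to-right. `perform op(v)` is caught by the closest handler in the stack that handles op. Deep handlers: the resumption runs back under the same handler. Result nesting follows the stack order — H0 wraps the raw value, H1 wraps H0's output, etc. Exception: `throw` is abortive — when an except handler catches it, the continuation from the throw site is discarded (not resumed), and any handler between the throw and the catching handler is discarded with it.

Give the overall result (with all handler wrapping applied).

Evaluation trace:
ask @ H2 ⇒ 5
choose[1, 0] @ H3
  branch[0] choose=1:
    throw(5) @ H1 caught ⇒ 15
    H2 returns 15
    H3 returns [15]
  branch[1] choose=0:
    throw(5) @ H1 caught ⇒ 15
    H2 returns 15
    H3 returns [15]
= [15, 15]

Answer: [15, 15]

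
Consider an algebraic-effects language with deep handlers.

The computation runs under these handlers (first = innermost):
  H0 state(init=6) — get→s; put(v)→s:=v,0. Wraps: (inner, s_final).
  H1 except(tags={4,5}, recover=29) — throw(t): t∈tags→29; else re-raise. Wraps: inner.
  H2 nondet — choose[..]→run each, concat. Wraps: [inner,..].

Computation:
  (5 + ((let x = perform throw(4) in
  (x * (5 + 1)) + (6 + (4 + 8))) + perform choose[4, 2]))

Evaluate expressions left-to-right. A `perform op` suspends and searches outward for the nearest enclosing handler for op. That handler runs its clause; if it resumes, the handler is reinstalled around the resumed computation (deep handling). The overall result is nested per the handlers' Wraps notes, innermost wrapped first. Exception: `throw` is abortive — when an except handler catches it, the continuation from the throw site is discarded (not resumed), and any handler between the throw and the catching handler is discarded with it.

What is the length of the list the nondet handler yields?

Answer: 1

Step-by-step:
throw(4) @ H1 caught ⇒ 29
H2 returns [29]
= [29]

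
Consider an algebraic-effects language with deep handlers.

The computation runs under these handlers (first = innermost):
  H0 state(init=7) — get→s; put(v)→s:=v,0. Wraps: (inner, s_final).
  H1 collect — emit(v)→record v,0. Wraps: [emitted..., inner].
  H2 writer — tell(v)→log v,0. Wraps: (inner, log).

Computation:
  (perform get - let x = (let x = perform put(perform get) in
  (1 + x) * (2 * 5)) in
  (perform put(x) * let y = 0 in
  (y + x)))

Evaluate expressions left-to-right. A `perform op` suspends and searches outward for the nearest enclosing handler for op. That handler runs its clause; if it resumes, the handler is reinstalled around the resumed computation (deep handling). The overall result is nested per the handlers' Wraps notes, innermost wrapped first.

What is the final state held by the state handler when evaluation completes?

Step-by-step:
get @ H0 ⇒ 7
get @ H0 ⇒ 7
put(7) @ H0 ⇒ s:=7
put(10) @ H0 ⇒ s:=10
H0 returns (7, 10)
H1 returns [(7, 10)]
H2 returns ([(7, 10)], ())
= ([(7, 10)], ())

Answer: 10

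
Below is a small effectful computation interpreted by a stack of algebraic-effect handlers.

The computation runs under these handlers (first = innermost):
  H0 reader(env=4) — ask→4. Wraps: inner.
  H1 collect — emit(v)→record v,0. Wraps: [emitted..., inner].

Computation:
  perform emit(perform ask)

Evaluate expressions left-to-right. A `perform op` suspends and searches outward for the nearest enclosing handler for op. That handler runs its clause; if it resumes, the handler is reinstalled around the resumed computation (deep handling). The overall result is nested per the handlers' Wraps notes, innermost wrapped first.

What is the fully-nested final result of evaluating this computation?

Working:
ask @ H0 ⇒ 4
emit(4) @ H1 ⇒ out+=4
H0 returns 0
H1 returns [4, 0]
= [4, 0]

Answer: [4, 0]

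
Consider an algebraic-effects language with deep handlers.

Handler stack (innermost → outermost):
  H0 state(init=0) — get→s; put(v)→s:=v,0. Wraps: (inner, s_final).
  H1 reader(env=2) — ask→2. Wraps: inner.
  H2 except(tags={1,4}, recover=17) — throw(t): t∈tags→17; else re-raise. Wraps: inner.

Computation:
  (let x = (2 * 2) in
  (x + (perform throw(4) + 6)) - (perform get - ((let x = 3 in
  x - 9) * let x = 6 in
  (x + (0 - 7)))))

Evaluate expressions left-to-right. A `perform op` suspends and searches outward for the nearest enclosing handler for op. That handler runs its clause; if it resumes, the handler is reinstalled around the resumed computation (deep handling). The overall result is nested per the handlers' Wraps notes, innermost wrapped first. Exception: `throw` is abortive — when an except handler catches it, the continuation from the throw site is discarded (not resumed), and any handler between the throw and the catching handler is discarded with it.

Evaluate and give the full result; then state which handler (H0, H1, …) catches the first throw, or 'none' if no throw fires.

Answer: 17 ; first throw caught by: H2

Working:
throw(4) @ H2 caught ⇒ 17
= 17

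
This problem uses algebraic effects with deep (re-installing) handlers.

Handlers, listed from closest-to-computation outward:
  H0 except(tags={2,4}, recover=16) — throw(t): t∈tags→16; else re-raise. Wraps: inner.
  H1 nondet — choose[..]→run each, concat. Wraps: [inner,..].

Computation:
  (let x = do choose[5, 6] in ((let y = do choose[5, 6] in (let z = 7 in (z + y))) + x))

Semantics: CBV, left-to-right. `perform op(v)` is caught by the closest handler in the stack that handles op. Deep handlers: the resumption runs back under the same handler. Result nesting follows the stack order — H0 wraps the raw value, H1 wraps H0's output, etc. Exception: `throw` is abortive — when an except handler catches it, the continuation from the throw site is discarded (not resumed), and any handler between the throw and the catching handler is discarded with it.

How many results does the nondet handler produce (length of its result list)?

Evaluation trace:
choose[5, 6] @ H1
  branch[0] choose=5:
    choose[5, 6] @ H1
      branch[0] choose=5:
        H0 returns 17
        H1 returns [17]
      branch[1] choose=6:
        H0 returns 18
        H1 returns [18]
  branch[1] choose=6:
    choose[5, 6] @ H1
      branch[0] choose=5:
        H0 returns 18
        H1 returns [18]
      branch[1] choose=6:
        H0 returns 19
        H1 returns [19]
= [17, 18, 18, 19]

Answer: 4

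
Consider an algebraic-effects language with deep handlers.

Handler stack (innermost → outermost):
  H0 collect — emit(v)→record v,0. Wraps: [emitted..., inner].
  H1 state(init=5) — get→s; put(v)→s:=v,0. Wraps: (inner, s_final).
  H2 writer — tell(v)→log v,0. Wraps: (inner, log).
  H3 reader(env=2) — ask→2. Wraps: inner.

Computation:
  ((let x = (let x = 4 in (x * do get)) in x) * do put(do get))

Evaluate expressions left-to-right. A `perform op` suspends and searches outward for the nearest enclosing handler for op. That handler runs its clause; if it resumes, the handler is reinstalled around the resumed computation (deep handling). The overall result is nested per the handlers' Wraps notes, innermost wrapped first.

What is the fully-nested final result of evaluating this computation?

Answer: (([0], 5), ())

Step-by-step:
get @ H1 ⇒ 5
get @ H1 ⇒ 5
put(5) @ H1 ⇒ s:=5
H0 returns [0]
H1 returns ([0], 5)
H2 returns (([0], 5), ())
H3 returns (([0], 5), ())
= (([0], 5), ())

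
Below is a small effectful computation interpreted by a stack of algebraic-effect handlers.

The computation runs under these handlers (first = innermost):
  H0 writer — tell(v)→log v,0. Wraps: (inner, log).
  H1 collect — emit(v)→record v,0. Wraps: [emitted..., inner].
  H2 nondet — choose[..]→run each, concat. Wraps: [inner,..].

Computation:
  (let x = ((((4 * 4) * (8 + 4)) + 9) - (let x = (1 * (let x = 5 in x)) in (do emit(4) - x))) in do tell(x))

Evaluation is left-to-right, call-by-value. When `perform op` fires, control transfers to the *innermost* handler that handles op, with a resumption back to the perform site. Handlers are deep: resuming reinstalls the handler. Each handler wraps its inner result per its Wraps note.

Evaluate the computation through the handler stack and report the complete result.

Answer: [[4, (0, (206))]]

Step-by-step:
emit(4) @ H1 ⇒ out+=4
tell(206) @ H0 ⇒ log+=206
H0 returns (0, (206))
H1 returns [4, (0, (206))]
H2 returns [[4, (0, (206))]]
= [[4, (0, (206))]]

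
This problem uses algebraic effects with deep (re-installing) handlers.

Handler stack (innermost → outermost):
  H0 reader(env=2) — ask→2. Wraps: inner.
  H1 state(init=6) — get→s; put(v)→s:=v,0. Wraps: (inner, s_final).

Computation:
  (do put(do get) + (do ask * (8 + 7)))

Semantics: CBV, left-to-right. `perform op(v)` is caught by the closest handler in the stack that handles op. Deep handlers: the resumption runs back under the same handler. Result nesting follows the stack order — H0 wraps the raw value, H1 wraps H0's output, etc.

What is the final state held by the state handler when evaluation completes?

Answer: 6

Step-by-step:
get @ H1 ⇒ 6
put(6) @ H1 ⇒ s:=6
ask @ H0 ⇒ 2
H0 returns 30
H1 returns (30, 6)
= (30, 6)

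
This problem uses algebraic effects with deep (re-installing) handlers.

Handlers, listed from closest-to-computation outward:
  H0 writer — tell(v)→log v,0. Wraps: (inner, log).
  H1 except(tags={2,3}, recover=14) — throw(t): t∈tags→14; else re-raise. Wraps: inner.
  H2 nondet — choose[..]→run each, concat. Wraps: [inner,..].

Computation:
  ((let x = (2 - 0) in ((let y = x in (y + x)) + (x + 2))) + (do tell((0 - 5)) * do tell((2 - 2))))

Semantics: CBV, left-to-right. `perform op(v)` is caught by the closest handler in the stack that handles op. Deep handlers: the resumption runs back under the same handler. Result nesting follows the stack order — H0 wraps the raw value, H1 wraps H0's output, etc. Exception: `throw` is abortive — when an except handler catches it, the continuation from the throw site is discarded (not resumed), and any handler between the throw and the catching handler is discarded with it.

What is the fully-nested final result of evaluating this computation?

Answer: [(8, (-5, 0))]

Step-by-step:
tell(-5) @ H0 ⇒ log+=-5
tell(0) @ H0 ⇒ log+=0
H0 returns (8, (-5, 0))
H1 returns (8, (-5, 0))
H2 returns [(8, (-5, 0))]
= [(8, (-5, 0))]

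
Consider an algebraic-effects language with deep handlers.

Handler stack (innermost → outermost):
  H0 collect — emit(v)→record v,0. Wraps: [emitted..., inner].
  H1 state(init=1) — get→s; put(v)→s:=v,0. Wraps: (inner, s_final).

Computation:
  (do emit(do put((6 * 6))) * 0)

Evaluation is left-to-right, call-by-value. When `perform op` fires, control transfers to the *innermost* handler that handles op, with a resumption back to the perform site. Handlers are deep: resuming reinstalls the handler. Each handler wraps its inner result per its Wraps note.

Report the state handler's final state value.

Evaluation trace:
put(36) @ H1 ⇒ s:=36
emit(0) @ H0 ⇒ out+=0
H0 returns [0, 0]
H1 returns ([0, 0], 36)
= ([0, 0], 36)

Answer: 36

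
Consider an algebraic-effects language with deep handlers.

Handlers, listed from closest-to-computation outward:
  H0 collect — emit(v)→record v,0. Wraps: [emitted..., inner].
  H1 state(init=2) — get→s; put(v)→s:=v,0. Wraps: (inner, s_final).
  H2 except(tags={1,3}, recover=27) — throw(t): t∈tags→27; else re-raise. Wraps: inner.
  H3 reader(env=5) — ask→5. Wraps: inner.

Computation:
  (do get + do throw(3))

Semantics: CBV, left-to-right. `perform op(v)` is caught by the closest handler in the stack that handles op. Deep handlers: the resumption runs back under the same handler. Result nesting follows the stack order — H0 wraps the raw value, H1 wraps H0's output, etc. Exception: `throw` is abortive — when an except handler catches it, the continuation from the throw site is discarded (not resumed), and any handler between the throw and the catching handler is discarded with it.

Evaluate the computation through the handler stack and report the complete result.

Working:
get @ H1 ⇒ 2
throw(3) @ H2 caught ⇒ 27
H3 returns 27
= 27

Answer: 27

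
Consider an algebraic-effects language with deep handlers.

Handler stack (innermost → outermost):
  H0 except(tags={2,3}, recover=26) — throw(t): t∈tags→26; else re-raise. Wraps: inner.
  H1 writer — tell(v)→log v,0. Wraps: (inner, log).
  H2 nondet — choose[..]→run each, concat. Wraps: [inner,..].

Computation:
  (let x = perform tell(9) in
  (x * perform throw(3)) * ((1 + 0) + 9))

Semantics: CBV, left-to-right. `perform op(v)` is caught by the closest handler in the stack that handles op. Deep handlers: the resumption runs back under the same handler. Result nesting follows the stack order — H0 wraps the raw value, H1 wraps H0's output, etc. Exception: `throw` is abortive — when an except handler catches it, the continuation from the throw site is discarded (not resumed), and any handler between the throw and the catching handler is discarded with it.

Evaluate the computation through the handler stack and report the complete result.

Step-by-step:
tell(9) @ H1 ⇒ log+=9
throw(3) @ H0 caught ⇒ 26
H1 returns (26, (9))
H2 returns [(26, (9))]
= [(26, (9))]

Answer: [(26, (9))]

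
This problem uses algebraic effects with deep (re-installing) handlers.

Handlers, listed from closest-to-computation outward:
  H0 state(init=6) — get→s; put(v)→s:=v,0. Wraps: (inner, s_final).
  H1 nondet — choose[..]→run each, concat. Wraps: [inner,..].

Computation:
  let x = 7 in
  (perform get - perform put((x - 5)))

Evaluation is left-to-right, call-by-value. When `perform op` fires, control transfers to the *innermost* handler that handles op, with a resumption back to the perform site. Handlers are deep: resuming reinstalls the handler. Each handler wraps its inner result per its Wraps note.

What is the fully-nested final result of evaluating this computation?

Answer: [(6, 2)]

Step-by-step:
get @ H0 ⇒ 6
put(2) @ H0 ⇒ s:=2
H0 returns (6, 2)
H1 returns [(6, 2)]
= [(6, 2)]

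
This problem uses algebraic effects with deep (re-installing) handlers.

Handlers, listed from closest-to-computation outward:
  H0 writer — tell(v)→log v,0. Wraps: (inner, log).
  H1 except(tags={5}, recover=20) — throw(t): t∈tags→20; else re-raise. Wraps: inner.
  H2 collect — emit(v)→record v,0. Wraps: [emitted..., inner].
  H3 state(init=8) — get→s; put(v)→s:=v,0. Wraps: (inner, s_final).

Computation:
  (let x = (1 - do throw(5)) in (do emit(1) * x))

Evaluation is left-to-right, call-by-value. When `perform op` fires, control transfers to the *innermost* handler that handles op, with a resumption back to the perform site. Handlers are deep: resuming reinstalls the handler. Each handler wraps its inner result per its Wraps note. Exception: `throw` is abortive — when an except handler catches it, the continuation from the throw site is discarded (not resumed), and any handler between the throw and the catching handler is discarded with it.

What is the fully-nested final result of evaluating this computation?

Evaluation trace:
throw(5) @ H1 caught ⇒ 20
H2 returns [20]
H3 returns ([20], 8)
= ([20], 8)

Answer: ([20], 8)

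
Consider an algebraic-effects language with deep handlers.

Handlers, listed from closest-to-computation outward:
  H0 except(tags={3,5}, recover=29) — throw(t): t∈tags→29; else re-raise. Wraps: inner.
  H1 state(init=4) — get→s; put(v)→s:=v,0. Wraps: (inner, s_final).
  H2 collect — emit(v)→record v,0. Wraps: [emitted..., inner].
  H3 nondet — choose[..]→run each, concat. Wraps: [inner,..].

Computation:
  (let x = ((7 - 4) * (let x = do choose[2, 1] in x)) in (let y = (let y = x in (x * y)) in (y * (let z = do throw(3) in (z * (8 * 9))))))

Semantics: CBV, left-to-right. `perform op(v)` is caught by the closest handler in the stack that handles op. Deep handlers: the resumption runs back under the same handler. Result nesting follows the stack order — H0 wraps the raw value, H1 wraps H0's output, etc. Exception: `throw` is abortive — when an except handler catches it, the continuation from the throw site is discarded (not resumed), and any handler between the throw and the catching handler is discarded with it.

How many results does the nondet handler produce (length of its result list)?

Answer: 2

Evaluation trace:
choose[2, 1] @ H3
  branch[0] choose=2:
    throw(3) @ H0 caught ⇒ 29
    H1 returns (29, 4)
    H2 returns [(29, 4)]
    H3 returns [[(29, 4)]]
  branch[1] choose=1:
    throw(3) @ H0 caught ⇒ 29
    H1 returns (29, 4)
    H2 returns [(29, 4)]
    H3 returns [[(29, 4)]]
= [[(29, 4)], [(29, 4)]]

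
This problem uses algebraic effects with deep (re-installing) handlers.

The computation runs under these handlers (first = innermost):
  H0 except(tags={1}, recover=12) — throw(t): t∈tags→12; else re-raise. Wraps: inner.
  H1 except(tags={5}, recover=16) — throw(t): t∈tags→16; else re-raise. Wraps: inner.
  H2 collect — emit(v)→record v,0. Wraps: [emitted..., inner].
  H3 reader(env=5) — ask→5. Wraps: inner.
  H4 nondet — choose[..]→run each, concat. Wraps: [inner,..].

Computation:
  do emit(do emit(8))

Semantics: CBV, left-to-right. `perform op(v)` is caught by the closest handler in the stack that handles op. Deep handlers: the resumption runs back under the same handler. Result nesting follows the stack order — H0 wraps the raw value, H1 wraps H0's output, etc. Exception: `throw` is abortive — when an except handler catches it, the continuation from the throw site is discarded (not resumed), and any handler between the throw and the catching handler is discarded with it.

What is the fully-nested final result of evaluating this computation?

Step-by-step:
emit(8) @ H2 ⇒ out+=8
emit(0) @ H2 ⇒ out+=0
H0 returns 0
H1 returns 0
H2 returns [8, 0, 0]
H3 returns [8, 0, 0]
H4 returns [[8, 0, 0]]
= [[8, 0, 0]]

Answer: [[8, 0, 0]]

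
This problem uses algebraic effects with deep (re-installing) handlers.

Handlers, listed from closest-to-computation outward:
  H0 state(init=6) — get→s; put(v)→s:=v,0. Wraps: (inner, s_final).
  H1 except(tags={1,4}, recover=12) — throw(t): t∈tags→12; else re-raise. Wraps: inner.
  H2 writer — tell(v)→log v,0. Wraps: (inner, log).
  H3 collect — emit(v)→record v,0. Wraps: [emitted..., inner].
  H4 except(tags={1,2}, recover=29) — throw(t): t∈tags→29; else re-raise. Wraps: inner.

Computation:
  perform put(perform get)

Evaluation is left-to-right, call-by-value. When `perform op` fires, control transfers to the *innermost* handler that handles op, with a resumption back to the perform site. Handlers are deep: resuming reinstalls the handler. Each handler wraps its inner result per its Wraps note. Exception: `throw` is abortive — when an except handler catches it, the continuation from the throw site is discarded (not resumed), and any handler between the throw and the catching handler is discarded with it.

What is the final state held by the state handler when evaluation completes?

Evaluation trace:
get @ H0 ⇒ 6
put(6) @ H0 ⇒ s:=6
H0 returns (0, 6)
H1 returns (0, 6)
H2 returns ((0, 6), ())
H3 returns [((0, 6), ())]
H4 returns [((0, 6), ())]
= [((0, 6), ())]

Answer: 6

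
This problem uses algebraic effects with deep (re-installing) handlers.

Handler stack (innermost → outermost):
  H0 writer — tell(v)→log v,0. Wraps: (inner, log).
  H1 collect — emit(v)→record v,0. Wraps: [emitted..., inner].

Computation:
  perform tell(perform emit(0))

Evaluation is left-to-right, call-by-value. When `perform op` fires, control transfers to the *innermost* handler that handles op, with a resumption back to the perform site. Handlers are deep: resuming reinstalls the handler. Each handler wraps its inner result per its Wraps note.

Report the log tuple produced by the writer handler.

Answer: (0)

Evaluation trace:
emit(0) @ H1 ⇒ out+=0
tell(0) @ H0 ⇒ log+=0
H0 returns (0, (0))
H1 returns [0, (0, (0))]
= [0, (0, (0))]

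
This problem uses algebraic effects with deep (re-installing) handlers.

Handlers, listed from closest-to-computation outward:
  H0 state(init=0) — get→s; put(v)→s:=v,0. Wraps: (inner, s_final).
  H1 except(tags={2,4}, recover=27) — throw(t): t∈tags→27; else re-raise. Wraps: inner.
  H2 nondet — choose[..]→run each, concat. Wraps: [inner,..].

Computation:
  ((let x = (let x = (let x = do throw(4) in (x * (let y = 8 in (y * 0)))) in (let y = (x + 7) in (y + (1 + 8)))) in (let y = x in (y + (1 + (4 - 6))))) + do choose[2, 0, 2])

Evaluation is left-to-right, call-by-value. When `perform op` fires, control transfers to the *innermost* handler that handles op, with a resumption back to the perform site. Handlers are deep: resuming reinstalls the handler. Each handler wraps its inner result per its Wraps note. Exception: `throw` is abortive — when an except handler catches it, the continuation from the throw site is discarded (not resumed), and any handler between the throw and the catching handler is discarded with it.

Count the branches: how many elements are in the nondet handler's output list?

Step-by-step:
throw(4) @ H1 caught ⇒ 27
H2 returns [27]
= [27]

Answer: 1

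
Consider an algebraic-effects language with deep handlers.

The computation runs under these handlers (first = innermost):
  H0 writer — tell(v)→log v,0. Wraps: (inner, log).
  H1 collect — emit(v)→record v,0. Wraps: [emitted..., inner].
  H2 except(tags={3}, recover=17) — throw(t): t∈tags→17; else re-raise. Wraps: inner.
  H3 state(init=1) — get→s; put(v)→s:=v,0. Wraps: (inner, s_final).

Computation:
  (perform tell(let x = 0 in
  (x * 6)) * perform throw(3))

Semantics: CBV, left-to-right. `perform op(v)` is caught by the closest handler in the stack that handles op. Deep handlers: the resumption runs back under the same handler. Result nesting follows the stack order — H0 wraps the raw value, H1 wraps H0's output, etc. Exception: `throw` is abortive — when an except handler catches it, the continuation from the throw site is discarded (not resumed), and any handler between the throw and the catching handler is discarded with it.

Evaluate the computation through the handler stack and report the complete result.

Answer: (17, 1)

Evaluation trace:
tell(0) @ H0 ⇒ log+=0
throw(3) @ H2 caught ⇒ 17
H3 returns (17, 1)
= (17, 1)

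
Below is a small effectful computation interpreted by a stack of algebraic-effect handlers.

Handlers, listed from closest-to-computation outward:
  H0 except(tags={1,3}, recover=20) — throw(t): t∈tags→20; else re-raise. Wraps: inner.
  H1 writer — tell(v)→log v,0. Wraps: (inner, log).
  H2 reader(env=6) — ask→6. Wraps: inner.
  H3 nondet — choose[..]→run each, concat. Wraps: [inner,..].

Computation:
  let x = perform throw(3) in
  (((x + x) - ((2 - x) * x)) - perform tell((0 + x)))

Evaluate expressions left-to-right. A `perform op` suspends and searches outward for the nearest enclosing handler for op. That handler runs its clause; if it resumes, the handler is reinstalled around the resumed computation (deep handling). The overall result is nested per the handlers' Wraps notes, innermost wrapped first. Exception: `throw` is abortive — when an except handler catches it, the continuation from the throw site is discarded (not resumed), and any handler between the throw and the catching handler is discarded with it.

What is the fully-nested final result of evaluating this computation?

Step-by-step:
throw(3) @ H0 caught ⇒ 20
H1 returns (20, ())
H2 returns (20, ())
H3 returns [(20, ())]
= [(20, ())]

Answer: [(20, ())]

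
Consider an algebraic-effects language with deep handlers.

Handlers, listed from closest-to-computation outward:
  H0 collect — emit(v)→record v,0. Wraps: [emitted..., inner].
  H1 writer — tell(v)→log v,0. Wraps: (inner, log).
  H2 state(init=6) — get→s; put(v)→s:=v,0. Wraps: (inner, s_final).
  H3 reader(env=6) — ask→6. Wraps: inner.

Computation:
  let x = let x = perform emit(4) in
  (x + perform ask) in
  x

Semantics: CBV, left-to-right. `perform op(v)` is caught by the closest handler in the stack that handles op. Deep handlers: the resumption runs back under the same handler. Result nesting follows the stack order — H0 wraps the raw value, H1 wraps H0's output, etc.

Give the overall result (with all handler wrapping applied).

Step-by-step:
emit(4) @ H0 ⇒ out+=4
ask @ H3 ⇒ 6
H0 returns [4, 6]
H1 returns ([4, 6], ())
H2 returns (([4, 6], ()), 6)
H3 returns (([4, 6], ()), 6)
= (([4, 6], ()), 6)

Answer: (([4, 6], ()), 6)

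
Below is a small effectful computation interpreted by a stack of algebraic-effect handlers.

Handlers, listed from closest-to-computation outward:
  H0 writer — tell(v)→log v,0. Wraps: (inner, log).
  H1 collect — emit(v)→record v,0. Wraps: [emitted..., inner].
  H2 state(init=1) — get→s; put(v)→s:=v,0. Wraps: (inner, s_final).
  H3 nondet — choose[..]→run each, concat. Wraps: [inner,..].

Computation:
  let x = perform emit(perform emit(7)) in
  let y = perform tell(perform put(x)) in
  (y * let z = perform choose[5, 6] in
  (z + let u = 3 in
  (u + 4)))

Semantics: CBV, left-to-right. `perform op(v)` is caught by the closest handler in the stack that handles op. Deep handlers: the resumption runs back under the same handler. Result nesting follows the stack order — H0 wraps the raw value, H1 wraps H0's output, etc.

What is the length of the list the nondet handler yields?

Working:
emit(7) @ H1 ⇒ out+=7
emit(0) @ H1 ⇒ out+=0
put(0) @ H2 ⇒ s:=0
tell(0) @ H0 ⇒ log+=0
choose[5, 6] @ H3
  branch[0] choose=5:
    H0 returns (0, (0))
    H1 returns [7, 0, (0, (0))]
    H2 returns ([7, 0, (0, (0))], 0)
    H3 returns [([7, 0, (0, (0))], 0)]
  branch[1] choose=6:
    H0 returns (0, (0))
    H1 returns [7, 0, (0, (0))]
    H2 returns ([7, 0, (0, (0))], 0)
    H3 returns [([7, 0, (0, (0))], 0)]
= [([7, 0, (0, (0))], 0), ([7, 0, (0, (0))], 0)]

Answer: 2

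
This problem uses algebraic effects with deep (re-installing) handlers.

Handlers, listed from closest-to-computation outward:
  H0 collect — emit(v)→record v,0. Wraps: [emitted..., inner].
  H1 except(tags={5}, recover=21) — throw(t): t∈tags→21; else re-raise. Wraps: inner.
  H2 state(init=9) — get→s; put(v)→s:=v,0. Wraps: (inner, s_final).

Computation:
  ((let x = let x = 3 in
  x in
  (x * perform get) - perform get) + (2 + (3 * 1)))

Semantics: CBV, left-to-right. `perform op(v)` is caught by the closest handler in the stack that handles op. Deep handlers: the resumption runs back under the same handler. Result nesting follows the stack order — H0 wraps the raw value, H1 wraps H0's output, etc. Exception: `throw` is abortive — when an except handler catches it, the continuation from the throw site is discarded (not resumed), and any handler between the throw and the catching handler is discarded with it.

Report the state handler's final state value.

Answer: 9

Evaluation trace:
get @ H2 ⇒ 9
get @ H2 ⇒ 9
H0 returns [23]
H1 returns [23]
H2 returns ([23], 9)
= ([23], 9)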